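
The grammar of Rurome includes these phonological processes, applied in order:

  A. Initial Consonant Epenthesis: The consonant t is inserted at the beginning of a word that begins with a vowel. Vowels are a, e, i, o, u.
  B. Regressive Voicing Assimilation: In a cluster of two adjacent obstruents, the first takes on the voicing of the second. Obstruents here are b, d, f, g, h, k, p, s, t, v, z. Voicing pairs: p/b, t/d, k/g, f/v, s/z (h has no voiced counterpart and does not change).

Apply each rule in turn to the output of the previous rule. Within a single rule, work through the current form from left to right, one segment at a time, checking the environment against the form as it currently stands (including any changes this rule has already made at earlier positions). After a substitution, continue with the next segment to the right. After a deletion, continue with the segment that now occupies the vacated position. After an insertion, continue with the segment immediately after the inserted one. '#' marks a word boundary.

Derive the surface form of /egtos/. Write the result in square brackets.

A Initial Consonant Epenthesis: [egtos] → [tegtos]
B Regressive Voicing Assimilation: [tegtos] → [tektos]

[tektos]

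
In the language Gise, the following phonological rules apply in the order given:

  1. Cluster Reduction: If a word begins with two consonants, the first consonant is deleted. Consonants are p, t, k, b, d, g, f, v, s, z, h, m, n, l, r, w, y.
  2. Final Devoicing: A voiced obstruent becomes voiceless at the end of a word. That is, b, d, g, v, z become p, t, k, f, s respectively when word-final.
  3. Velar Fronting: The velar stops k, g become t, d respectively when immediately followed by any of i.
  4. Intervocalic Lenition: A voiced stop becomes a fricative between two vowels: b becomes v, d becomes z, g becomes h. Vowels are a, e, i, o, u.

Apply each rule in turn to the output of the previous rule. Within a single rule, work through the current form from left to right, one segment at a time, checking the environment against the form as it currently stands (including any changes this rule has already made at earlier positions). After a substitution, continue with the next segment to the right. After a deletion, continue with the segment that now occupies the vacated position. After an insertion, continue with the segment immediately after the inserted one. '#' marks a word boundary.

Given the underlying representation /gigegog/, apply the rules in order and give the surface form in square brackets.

[dihehok]

1 Cluster Reduction: no change — [gigegog]
2 Final Devoicing: [gigegog] → [gigegok]
3 Velar Fronting: [gigegok] → [digegok]
4 Intervocalic Lenition: [digegok] → [dihehok]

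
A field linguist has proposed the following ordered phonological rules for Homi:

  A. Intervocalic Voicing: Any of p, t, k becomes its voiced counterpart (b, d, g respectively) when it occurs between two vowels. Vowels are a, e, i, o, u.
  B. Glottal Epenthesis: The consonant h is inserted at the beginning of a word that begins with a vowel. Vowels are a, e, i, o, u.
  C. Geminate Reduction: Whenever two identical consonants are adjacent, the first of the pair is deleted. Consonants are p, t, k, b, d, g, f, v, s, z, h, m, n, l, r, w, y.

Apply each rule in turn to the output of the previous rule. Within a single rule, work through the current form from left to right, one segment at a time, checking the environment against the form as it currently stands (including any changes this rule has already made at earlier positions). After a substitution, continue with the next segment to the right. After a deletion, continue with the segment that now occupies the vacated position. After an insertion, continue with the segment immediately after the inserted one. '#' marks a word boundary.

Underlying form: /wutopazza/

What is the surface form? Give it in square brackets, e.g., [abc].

A Intervocalic Voicing: [wutopazza] → [wudobazza]
B Glottal Epenthesis: no change — [wudobazza]
C Geminate Reduction: [wudobazza] → [wudobaza]

[wudobaza]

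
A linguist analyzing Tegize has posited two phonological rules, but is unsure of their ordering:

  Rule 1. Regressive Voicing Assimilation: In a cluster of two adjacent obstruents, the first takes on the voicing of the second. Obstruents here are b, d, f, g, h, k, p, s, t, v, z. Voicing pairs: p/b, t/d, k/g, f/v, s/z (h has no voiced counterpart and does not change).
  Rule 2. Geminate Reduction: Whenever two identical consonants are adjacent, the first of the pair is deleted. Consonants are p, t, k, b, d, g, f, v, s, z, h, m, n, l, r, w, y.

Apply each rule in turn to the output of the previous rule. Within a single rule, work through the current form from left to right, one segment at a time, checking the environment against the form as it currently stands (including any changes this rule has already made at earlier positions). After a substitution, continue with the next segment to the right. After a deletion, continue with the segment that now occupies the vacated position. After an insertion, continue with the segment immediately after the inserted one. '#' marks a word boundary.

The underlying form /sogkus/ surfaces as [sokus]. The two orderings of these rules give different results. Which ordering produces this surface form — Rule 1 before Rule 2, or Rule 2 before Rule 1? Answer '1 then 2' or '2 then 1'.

1 then 2

Order 1 then 2:
  1 Regressive Voicing Assimilation: [sogkus] → [sokkus]
  2 Geminate Reduction: [sokkus] → [sokus]
  result: [sokus]
Order 2 then 1:
  2 Geminate Reduction: no change — [sogkus]
  1 Regressive Voicing Assimilation: [sogkus] → [sokkus]
  result: [sokkus]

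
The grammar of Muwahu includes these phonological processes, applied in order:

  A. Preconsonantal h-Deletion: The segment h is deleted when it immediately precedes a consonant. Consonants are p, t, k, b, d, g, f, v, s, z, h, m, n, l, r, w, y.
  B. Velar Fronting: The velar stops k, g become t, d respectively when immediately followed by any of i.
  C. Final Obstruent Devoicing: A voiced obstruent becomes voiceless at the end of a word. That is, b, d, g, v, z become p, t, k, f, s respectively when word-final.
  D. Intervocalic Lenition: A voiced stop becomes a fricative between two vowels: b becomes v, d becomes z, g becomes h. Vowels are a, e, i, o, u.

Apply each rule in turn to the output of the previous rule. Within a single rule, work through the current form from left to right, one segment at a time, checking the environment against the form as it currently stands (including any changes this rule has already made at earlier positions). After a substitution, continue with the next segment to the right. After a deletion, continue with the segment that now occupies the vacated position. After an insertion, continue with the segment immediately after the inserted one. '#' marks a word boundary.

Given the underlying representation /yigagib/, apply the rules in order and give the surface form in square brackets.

[yihazip]

A Preconsonantal h-Deletion: no change — [yigagib]
B Velar Fronting: [yigagib] → [yigadib]
C Final Obstruent Devoicing: [yigadib] → [yigadip]
D Intervocalic Lenition: [yigadip] → [yihazip]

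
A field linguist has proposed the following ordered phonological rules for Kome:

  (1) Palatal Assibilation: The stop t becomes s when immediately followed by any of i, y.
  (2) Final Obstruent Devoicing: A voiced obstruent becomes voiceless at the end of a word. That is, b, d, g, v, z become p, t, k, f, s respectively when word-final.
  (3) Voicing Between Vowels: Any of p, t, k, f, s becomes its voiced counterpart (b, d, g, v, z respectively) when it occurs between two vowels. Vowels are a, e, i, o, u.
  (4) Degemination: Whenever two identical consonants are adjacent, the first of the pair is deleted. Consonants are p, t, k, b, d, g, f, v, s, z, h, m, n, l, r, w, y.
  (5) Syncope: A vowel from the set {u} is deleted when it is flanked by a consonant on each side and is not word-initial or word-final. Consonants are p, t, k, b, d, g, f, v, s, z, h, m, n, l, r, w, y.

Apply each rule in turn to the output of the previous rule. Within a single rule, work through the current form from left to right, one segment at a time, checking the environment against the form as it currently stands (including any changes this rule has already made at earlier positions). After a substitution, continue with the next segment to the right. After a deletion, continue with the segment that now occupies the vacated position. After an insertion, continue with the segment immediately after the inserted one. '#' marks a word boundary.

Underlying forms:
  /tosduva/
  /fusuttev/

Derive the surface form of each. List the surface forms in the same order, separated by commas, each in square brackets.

[tosdva], [fztef]

/tosduva/:
  (1) Palatal Assibilation: no change — [tosduva]
  (2) Final Obstruent Devoicing: no change — [tosduva]
  (3) Voicing Between Vowels: no change — [tosduva]
  (4) Degemination: no change — [tosduva]
  (5) Syncope: [tosduva] → [tosdva]
/fusuttev/:
  (1) Palatal Assibilation: no change — [fusuttev]
  (2) Final Obstruent Devoicing: [fusuttev] → [fusuttef]
  (3) Voicing Between Vowels: [fusuttef] → [fuzuttef]
  (4) Degemination: [fuzuttef] → [fuzutef]
  (5) Syncope: [fuzutef] → [fztef]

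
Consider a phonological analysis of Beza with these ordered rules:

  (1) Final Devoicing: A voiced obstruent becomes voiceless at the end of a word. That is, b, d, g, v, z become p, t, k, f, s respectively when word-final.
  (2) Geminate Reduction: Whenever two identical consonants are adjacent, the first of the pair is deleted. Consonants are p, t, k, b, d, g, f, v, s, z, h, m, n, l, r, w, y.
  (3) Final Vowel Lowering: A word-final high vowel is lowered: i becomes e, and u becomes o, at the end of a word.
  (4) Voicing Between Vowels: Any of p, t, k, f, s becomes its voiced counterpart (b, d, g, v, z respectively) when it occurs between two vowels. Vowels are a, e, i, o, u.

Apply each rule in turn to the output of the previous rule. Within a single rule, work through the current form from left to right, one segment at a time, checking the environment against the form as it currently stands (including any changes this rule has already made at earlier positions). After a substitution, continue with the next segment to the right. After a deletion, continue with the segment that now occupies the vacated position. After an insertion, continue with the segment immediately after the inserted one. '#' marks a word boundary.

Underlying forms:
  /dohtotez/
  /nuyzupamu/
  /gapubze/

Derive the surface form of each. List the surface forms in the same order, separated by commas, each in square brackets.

/dohtotez/:
  (1) Final Devoicing: [dohtotez] → [dohtotes]
  (2) Geminate Reduction: no change — [dohtotes]
  (3) Final Vowel Lowering: no change — [dohtotes]
  (4) Voicing Between Vowels: [dohtotes] → [dohtodes]
/nuyzupamu/:
  (1) Final Devoicing: no change — [nuyzupamu]
  (2) Geminate Reduction: no change — [nuyzupamu]
  (3) Final Vowel Lowering: [nuyzupamu] → [nuyzupamo]
  (4) Voicing Between Vowels: [nuyzupamo] → [nuyzubamo]
/gapubze/:
  (1) Final Devoicing: no change — [gapubze]
  (2) Geminate Reduction: no change — [gapubze]
  (3) Final Vowel Lowering: no change — [gapubze]
  (4) Voicing Between Vowels: [gapubze] → [gabubze]

[dohtodes], [nuyzubamo], [gabubze]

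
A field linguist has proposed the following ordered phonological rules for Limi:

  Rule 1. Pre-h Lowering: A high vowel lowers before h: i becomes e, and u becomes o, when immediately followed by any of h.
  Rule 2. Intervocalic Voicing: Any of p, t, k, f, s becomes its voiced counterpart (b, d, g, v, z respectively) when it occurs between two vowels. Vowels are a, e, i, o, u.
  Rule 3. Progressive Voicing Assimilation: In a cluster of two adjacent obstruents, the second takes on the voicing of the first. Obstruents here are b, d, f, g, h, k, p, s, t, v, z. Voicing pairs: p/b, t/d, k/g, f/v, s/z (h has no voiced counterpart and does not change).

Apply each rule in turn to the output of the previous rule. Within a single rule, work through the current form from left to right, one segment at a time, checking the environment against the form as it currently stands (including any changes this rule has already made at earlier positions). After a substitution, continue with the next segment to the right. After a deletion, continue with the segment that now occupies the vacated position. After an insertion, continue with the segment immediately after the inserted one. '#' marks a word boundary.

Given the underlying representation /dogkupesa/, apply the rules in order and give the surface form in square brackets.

Rule 1 Pre-h Lowering: no change — [dogkupesa]
Rule 2 Intervocalic Voicing: [dogkupesa] → [dogkubeza]
Rule 3 Progressive Voicing Assimilation: [dogkubeza] → [doggubeza]

[doggubeza]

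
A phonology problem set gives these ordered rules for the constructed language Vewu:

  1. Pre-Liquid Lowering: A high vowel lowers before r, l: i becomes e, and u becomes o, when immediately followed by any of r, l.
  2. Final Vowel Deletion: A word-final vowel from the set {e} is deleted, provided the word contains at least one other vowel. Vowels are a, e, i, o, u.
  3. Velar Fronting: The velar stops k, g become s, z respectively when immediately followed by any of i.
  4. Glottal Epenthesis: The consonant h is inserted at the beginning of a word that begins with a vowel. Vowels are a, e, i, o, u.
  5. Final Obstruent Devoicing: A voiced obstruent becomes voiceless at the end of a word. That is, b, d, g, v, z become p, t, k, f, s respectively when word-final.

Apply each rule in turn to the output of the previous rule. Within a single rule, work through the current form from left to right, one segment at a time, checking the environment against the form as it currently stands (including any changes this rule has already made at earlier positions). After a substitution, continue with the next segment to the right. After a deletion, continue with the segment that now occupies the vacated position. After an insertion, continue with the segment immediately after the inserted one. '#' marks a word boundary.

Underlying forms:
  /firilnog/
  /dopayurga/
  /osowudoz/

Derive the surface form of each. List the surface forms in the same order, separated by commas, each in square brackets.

[ferelnok], [dopayorga], [hosowudos]

/firilnog/:
  1 Pre-Liquid Lowering: [firilnog] → [ferelnog]
  2 Final Vowel Deletion: no change — [ferelnog]
  3 Velar Fronting: no change — [ferelnog]
  4 Glottal Epenthesis: no change — [ferelnog]
  5 Final Obstruent Devoicing: [ferelnog] → [ferelnok]
/dopayurga/:
  1 Pre-Liquid Lowering: [dopayurga] → [dopayorga]
  2 Final Vowel Deletion: no change — [dopayorga]
  3 Velar Fronting: no change — [dopayorga]
  4 Glottal Epenthesis: no change — [dopayorga]
  5 Final Obstruent Devoicing: no change — [dopayorga]
/osowudoz/:
  1 Pre-Liquid Lowering: no change — [osowudoz]
  2 Final Vowel Deletion: no change — [osowudoz]
  3 Velar Fronting: no change — [osowudoz]
  4 Glottal Epenthesis: [osowudoz] → [hosowudoz]
  5 Final Obstruent Devoicing: [hosowudoz] → [hosowudos]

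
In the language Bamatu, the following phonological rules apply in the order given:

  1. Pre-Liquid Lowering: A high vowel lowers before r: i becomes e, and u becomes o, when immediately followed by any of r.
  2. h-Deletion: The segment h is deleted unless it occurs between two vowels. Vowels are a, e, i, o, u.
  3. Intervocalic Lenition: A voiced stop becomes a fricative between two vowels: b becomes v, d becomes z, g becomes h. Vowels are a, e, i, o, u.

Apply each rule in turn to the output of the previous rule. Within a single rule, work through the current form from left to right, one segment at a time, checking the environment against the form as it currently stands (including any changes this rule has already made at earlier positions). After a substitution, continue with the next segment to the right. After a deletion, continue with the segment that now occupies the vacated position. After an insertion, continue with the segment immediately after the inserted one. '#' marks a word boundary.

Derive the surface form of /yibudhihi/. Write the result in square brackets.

[yivuzihi]

1 Pre-Liquid Lowering: no change — [yibudhihi]
2 h-Deletion: [yibudhihi] → [yibudihi]
3 Intervocalic Lenition: [yibudihi] → [yivuzihi]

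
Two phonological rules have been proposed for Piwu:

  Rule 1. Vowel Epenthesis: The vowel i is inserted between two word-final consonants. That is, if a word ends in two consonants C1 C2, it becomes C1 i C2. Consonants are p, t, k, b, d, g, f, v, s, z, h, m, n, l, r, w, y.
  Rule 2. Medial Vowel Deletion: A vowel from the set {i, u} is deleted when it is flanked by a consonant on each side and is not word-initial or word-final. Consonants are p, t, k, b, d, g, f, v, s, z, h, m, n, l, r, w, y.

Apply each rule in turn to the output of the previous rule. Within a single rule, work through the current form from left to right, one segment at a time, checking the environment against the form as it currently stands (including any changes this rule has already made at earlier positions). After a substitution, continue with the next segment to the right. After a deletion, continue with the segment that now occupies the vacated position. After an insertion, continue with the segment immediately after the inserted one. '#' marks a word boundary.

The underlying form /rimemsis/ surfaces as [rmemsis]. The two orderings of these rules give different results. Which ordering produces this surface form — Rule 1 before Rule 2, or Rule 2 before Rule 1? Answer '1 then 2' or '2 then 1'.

Order 1 then 2:
  1 Vowel Epenthesis: no change — [rimemsis]
  2 Medial Vowel Deletion: [rimemsis] → [rmemss]
  result: [rmemss]
Order 2 then 1:
  2 Medial Vowel Deletion: [rimemsis] → [rmemss]
  1 Vowel Epenthesis: [rmemss] → [rmemsis]
  result: [rmemsis]

2 then 1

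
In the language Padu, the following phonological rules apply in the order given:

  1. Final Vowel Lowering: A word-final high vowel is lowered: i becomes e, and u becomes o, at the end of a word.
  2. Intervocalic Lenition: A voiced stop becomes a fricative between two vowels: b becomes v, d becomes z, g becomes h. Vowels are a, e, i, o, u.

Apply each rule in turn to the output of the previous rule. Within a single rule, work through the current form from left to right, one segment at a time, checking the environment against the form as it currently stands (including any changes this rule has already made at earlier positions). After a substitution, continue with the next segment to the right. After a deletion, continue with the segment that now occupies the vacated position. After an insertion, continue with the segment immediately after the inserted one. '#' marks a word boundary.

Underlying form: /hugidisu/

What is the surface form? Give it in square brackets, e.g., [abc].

[huhiziso]

1 Final Vowel Lowering: [hugidisu] → [hugidiso]
2 Intervocalic Lenition: [hugidiso] → [huhiziso]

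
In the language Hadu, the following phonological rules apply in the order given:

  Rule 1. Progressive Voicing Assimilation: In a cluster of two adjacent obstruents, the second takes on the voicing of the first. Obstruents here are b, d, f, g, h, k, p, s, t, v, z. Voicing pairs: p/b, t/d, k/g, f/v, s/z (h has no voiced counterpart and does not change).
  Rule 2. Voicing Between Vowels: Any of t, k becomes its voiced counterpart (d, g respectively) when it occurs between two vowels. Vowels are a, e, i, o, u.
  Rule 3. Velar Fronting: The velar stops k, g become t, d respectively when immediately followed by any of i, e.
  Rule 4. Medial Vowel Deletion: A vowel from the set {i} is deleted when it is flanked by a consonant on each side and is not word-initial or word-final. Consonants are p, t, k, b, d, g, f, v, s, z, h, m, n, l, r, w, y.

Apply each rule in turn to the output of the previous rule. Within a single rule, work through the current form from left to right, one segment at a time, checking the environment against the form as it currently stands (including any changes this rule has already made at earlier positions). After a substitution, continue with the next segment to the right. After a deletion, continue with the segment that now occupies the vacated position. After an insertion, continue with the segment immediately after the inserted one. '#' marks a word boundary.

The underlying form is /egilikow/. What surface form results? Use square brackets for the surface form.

Rule 1 Progressive Voicing Assimilation: no change — [egilikow]
Rule 2 Voicing Between Vowels: [egilikow] → [egiligow]
Rule 3 Velar Fronting: [egiligow] → [ediligow]
Rule 4 Medial Vowel Deletion: [ediligow] → [edlgow]

[edlgow]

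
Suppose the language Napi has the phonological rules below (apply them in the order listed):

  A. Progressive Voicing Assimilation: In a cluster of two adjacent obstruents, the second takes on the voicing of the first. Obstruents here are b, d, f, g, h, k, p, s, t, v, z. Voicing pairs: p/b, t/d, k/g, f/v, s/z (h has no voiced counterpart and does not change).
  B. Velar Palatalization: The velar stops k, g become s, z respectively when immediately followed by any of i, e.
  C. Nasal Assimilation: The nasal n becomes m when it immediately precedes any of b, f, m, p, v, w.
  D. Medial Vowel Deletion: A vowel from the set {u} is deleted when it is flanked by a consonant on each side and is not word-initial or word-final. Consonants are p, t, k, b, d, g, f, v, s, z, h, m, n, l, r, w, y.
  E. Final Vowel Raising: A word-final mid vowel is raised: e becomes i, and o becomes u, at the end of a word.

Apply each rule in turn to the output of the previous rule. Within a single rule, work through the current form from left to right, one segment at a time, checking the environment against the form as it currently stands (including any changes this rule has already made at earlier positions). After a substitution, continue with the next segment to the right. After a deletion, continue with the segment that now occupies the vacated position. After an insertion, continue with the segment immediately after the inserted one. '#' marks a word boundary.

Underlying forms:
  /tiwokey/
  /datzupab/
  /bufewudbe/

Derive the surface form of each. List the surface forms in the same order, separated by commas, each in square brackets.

[tiwosey], [datspab], [bfewdbi]

/tiwokey/:
  A Progressive Voicing Assimilation: no change — [tiwokey]
  B Velar Palatalization: [tiwokey] → [tiwosey]
  C Nasal Assimilation: no change — [tiwosey]
  D Medial Vowel Deletion: no change — [tiwosey]
  E Final Vowel Raising: no change — [tiwosey]
/datzupab/:
  A Progressive Voicing Assimilation: [datzupab] → [datsupab]
  B Velar Palatalization: no change — [datsupab]
  C Nasal Assimilation: no change — [datsupab]
  D Medial Vowel Deletion: [datsupab] → [datspab]
  E Final Vowel Raising: no change — [datspab]
/bufewudbe/:
  A Progressive Voicing Assimilation: no change — [bufewudbe]
  B Velar Palatalization: no change — [bufewudbe]
  C Nasal Assimilation: no change — [bufewudbe]
  D Medial Vowel Deletion: [bufewudbe] → [bfewdbe]
  E Final Vowel Raising: [bfewdbe] → [bfewdbi]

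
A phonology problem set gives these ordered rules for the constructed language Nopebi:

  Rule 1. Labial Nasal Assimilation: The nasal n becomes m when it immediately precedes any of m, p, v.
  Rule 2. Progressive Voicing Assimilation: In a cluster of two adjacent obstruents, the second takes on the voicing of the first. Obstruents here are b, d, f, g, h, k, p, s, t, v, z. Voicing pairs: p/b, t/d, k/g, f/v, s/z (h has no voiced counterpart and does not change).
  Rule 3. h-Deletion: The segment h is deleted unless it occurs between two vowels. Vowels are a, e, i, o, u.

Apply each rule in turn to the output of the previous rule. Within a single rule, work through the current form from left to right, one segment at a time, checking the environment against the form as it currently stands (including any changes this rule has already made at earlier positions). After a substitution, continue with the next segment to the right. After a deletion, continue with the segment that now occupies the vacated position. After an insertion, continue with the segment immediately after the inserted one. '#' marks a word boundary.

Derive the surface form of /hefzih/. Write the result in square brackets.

Rule 1 Labial Nasal Assimilation: no change — [hefzih]
Rule 2 Progressive Voicing Assimilation: [hefzih] → [hefsih]
Rule 3 h-Deletion: [hefsih] → [efsi]

[efsi]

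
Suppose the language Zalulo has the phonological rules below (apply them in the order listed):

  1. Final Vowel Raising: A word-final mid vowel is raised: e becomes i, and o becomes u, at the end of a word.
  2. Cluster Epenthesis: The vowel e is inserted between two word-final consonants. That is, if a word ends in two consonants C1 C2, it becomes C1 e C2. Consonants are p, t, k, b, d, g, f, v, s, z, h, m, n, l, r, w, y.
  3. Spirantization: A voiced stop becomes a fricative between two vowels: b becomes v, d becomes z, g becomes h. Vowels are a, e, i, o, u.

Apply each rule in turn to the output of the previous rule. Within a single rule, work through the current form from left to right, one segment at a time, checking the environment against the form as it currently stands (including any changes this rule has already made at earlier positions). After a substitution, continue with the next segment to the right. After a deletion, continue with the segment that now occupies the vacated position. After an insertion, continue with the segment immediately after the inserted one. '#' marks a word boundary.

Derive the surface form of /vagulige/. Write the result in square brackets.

1 Final Vowel Raising: [vagulige] → [vaguligi]
2 Cluster Epenthesis: no change — [vaguligi]
3 Spirantization: [vaguligi] → [vahulihi]

[vahulihi]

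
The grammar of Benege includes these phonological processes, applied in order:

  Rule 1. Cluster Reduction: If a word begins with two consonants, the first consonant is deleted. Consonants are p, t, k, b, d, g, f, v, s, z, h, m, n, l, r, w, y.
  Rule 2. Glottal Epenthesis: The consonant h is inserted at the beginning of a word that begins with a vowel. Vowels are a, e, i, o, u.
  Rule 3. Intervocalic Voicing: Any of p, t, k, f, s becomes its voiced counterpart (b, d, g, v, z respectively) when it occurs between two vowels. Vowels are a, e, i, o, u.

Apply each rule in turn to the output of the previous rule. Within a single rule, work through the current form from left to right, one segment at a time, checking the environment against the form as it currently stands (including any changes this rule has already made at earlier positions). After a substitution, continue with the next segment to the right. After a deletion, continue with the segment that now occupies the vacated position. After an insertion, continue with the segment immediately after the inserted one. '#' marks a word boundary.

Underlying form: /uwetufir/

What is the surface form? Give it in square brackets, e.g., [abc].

Rule 1 Cluster Reduction: no change — [uwetufir]
Rule 2 Glottal Epenthesis: [uwetufir] → [huwetufir]
Rule 3 Intervocalic Voicing: [huwetufir] → [huweduvir]

[huweduvir]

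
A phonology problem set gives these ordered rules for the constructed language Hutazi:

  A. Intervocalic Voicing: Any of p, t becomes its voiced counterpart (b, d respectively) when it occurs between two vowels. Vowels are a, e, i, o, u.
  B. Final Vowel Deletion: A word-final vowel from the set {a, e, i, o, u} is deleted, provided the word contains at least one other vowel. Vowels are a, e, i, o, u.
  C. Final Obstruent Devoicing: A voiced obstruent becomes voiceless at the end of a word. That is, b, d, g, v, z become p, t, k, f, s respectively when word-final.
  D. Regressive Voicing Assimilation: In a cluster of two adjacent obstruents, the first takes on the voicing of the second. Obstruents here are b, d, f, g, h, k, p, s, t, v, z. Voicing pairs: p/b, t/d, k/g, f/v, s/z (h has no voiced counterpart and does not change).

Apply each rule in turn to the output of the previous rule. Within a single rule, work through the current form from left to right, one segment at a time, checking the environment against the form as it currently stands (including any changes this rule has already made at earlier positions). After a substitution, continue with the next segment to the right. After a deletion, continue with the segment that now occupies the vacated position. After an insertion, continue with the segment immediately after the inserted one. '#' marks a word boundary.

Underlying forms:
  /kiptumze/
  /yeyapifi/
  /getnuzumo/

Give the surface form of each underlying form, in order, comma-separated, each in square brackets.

/kiptumze/:
  A Intervocalic Voicing: no change — [kiptumze]
  B Final Vowel Deletion: [kiptumze] → [kiptumz]
  C Final Obstruent Devoicing: [kiptumz] → [kiptums]
  D Regressive Voicing Assimilation: no change — [kiptums]
/yeyapifi/:
  A Intervocalic Voicing: [yeyapifi] → [yeyabifi]
  B Final Vowel Deletion: [yeyabifi] → [yeyabif]
  C Final Obstruent Devoicing: no change — [yeyabif]
  D Regressive Voicing Assimilation: no change — [yeyabif]
/getnuzumo/:
  A Intervocalic Voicing: no change — [getnuzumo]
  B Final Vowel Deletion: [getnuzumo] → [getnuzum]
  C Final Obstruent Devoicing: no change — [getnuzum]
  D Regressive Voicing Assimilation: no change — [getnuzum]

[kiptums], [yeyabif], [getnuzum]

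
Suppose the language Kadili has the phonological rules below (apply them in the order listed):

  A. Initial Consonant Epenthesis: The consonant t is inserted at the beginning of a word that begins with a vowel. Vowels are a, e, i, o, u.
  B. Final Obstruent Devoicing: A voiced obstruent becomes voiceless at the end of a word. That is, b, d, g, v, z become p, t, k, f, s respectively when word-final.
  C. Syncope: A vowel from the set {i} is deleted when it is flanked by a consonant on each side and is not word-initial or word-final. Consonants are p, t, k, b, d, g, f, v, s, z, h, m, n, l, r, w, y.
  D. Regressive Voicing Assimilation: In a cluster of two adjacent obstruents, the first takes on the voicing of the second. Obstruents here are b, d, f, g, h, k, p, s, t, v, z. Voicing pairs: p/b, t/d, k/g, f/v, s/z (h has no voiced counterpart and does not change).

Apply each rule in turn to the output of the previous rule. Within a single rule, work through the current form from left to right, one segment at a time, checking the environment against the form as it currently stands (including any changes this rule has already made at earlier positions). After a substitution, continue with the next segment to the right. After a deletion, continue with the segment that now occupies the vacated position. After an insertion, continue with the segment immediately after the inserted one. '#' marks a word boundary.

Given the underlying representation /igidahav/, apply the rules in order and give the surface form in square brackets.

[dgdahaf]

A Initial Consonant Epenthesis: [igidahav] → [tigidahav]
B Final Obstruent Devoicing: [tigidahav] → [tigidahaf]
C Syncope: [tigidahaf] → [tgdahaf]
D Regressive Voicing Assimilation: [tgdahaf] → [dgdahaf]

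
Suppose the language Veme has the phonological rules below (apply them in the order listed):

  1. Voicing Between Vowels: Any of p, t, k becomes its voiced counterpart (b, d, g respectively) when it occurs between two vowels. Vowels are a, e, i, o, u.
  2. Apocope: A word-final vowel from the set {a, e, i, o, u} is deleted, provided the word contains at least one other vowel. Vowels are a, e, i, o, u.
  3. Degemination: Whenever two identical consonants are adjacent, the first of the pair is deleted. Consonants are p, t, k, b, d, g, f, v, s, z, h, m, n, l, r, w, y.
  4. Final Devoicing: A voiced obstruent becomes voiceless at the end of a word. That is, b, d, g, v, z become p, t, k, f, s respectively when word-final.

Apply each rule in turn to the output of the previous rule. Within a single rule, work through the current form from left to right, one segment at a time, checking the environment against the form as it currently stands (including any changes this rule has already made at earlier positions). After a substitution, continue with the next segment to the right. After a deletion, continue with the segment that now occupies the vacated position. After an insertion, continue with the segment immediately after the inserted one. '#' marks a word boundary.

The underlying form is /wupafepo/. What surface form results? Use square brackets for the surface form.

[wubafep]

1 Voicing Between Vowels: [wupafepo] → [wubafebo]
2 Apocope: [wubafebo] → [wubafeb]
3 Degemination: no change — [wubafeb]
4 Final Devoicing: [wubafeb] → [wubafep]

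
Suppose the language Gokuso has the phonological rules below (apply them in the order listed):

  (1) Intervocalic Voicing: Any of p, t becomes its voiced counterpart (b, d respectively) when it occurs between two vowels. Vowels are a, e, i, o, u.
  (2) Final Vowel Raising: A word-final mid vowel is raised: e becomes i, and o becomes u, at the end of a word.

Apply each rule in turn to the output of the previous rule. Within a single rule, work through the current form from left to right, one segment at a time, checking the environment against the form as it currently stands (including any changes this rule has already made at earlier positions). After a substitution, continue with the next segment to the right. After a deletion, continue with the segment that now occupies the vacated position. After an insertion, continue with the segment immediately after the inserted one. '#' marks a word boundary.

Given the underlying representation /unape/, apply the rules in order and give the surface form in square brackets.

[unabi]

(1) Intervocalic Voicing: [unape] → [unabe]
(2) Final Vowel Raising: [unabe] → [unabi]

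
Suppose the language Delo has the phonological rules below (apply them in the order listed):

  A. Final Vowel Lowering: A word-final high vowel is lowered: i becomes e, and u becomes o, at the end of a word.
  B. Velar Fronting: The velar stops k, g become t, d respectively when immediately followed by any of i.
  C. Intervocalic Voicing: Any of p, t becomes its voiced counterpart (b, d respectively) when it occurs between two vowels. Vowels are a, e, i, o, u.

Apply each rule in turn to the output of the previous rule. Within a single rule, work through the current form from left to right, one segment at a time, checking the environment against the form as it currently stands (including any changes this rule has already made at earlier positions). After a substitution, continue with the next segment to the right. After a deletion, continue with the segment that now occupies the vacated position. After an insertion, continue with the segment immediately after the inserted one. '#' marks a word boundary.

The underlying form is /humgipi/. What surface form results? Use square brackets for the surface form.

[humdibe]

A Final Vowel Lowering: [humgipi] → [humgipe]
B Velar Fronting: [humgipe] → [humdipe]
C Intervocalic Voicing: [humdipe] → [humdibe]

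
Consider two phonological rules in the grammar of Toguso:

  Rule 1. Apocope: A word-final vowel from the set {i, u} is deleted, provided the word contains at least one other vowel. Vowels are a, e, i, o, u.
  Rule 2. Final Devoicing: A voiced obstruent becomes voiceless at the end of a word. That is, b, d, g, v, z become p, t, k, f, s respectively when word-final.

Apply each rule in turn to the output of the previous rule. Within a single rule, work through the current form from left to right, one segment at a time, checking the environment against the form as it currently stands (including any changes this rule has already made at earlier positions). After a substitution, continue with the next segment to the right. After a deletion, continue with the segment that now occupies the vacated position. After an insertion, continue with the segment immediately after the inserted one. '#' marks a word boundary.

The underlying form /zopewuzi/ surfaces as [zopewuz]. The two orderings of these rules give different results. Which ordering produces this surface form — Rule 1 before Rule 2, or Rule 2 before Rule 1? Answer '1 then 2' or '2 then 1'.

2 then 1

Order 1 then 2:
  1 Apocope: [zopewuzi] → [zopewuz]
  2 Final Devoicing: [zopewuz] → [zopewus]
  result: [zopewus]
Order 2 then 1:
  2 Final Devoicing: no change — [zopewuzi]
  1 Apocope: [zopewuzi] → [zopewuz]
  result: [zopewuz]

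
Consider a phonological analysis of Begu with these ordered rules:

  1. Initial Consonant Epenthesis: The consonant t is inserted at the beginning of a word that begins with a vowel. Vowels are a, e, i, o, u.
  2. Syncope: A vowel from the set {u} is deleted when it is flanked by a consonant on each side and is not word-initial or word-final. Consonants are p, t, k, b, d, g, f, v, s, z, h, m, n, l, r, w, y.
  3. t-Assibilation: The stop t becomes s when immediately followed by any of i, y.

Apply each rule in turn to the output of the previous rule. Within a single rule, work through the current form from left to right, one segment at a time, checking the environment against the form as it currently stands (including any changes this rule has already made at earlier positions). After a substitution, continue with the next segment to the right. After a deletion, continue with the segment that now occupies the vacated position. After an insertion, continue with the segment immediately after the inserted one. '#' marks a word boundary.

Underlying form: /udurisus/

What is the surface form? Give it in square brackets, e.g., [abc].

1 Initial Consonant Epenthesis: [udurisus] → [tudurisus]
2 Syncope: [tudurisus] → [tdriss]
3 t-Assibilation: no change — [tdriss]

[tdriss]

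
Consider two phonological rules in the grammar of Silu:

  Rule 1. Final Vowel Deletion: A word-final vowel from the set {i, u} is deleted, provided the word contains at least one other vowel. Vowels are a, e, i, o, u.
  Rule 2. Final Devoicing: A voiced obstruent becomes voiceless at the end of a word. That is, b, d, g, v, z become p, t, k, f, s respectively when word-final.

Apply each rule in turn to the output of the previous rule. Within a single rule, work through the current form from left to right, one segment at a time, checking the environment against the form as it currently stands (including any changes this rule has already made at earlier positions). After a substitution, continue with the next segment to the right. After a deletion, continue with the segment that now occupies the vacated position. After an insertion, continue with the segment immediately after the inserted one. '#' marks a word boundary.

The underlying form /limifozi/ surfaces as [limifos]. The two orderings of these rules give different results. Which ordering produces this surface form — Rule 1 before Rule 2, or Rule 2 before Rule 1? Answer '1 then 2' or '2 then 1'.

1 then 2

Order 1 then 2:
  1 Final Vowel Deletion: [limifozi] → [limifoz]
  2 Final Devoicing: [limifoz] → [limifos]
  result: [limifos]
Order 2 then 1:
  2 Final Devoicing: no change — [limifozi]
  1 Final Vowel Deletion: [limifozi] → [limifoz]
  result: [limifoz]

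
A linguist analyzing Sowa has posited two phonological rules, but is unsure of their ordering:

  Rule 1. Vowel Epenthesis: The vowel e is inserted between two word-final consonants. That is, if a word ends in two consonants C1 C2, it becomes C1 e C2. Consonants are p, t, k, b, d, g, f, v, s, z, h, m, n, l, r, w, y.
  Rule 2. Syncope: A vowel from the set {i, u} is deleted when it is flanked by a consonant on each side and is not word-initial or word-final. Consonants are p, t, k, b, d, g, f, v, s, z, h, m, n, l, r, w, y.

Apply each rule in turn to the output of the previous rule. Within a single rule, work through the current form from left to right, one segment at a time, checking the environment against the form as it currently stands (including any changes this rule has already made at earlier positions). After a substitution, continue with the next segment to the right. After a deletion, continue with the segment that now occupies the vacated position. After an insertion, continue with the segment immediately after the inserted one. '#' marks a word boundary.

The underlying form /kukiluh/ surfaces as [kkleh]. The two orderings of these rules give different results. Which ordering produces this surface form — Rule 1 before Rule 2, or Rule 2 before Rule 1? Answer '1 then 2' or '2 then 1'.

2 then 1

Order 1 then 2:
  1 Vowel Epenthesis: no change — [kukiluh]
  2 Syncope: [kukiluh] → [kklh]
  result: [kklh]
Order 2 then 1:
  2 Syncope: [kukiluh] → [kklh]
  1 Vowel Epenthesis: [kklh] → [kkleh]
  result: [kkleh]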